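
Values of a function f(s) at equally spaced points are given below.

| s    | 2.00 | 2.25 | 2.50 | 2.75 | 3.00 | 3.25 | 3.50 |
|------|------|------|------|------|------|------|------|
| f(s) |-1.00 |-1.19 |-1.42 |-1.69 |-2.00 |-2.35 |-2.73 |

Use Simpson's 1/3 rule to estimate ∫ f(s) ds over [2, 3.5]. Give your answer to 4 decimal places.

h = 0.25, n = 6.
(h/3)·[y₀ + 4y₁ + 2y₂ + 4y₃ + 2y₄ + 4y₅ + y₆] = 0.083333·(-31.49) = -2.6242.

-2.6242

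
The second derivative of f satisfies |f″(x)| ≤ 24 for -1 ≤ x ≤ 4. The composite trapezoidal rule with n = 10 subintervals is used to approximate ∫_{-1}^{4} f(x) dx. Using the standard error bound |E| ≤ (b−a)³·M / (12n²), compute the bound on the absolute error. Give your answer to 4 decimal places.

|E| ≤ (5)³·24 / (12·10²) = 3000/1200 = 2.5000.

2.5000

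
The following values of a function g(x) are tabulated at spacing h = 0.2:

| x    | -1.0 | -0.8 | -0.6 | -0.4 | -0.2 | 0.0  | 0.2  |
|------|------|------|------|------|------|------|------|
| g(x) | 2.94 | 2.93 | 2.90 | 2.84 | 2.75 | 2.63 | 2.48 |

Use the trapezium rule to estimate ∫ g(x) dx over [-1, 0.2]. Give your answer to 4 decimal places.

h = 0.2, n = 6.
(h/2)·[y₀ + 2y₁ + 2y₂ + 2y₃ + 2y₄ + 2y₅ + y₆] = 0.1·(33.52) = 3.3520.

3.3520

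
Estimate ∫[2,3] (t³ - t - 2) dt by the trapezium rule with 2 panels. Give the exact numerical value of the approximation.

h = (3 − 2)/2 = 0.5.
Nodes t₀,…,t₂ = 2, 2.5, 3.
f(t) = t³ - t - 2: f₀=4, f₁=11.125, f₂=22.
(h/2)·[f₀ + 2f₁ + f₂] = 0.25·(48.25) = 12.0625.

12.0625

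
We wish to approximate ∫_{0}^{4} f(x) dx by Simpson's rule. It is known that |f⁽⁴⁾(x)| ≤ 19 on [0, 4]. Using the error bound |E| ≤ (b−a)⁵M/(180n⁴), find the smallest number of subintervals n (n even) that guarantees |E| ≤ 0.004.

Need 19456/(180n⁴) ≤ 0.004.
n⁴ ≥ 19456/(180·0.004) = 27022.2 ⇒ n ≥ 12.8212, so the smallest even n is 14. (n must be even for Simpson's rule.)

14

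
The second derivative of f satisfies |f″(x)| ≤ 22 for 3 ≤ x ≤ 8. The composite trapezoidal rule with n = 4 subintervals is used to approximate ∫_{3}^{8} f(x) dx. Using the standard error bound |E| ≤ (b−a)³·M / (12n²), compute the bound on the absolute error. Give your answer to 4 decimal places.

|E| ≤ (5)³·22 / (12·4²) = 2750/192 = 14.3229.

14.3229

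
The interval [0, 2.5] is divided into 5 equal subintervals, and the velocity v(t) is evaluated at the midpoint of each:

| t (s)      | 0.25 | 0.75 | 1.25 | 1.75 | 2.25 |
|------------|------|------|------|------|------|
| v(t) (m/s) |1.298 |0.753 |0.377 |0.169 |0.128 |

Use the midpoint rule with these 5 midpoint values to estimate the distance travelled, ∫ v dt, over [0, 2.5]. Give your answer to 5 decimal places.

1.36250

h = 0.5, n = 5.
h·[y(m₁) + y(m₂) + y(m₃) + y(m₄) + y(m₅)] = 0.5·(2.725) = 1.36250.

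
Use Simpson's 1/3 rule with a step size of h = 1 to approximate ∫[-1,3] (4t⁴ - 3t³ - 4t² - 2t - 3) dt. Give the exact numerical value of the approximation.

80

h = (3 − (-1))/4 = 1.
Nodes t₀,…,t₄ = -1, 0, 1, 2, 3.
f(t) = 4t⁴ - 3t³ - 4t² - 2t - 3: f₀=2, f₁=-3, f₂=-8, f₃=17, f₄=198.
(h/3)·[f₀ + 4f₁ + 2f₂ + 4f₃ + f₄] = 0.333333·(240) = 80.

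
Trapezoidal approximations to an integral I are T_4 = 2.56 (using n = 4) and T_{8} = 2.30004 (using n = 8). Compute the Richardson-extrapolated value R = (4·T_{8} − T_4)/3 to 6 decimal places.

2.213387

R = (4·T_{8} − T_4) / 3 = (4·2.30004 − 2.56)/3 = (6.64016)/3 = 2.213387.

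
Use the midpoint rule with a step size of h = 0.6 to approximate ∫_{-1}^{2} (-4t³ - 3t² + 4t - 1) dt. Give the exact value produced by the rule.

h = (2 − (-1))/5 = 0.6.
Midpoints m₁,…,m₅ = -0.7, -0.1, 0.5, 1.1, 1.7.
f(m₁)=-3.898, f(m₂)=-1.426, f(m₃)=-0.25, f(m₄)=-5.554, f(m₅)=-22.522.
h·[f(m₁) + f(m₂) + f(m₃) + f(m₄) + f(m₅)] = 0.6·(-33.65) = -20.19.

-20.19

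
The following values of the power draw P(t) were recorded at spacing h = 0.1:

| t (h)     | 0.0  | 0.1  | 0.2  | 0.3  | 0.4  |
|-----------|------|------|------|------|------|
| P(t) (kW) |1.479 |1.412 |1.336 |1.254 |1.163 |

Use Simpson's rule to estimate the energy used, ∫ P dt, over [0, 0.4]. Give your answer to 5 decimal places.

h = 0.1, n = 4.
(h/3)·[y₀ + 4y₁ + 2y₂ + 4y₃ + y₄] = 0.033333·(15.978) = 0.53260.

0.53260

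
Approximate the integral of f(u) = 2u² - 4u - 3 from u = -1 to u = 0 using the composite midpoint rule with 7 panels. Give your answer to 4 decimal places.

-0.3367

h = (0 − (-1))/7 = 0.142857.
Midpoints m₁,…,m₇ = -0.928571, -0.785714, -0.642857, -0.5, -0.357143, -0.214286, -0.071429.
f(m₁)=2.438776, f(m₂)=1.377551, f(m₃)=0.397959, f(m₄)=-0.5, f(m₅)=-1.316327, f(m₆)=-2.051020, f(m₇)=-2.704082.
h·[f(m₁) + f(m₂) + f(m₃) + f(m₄) + f(m₅) + f(m₆) + f(m₇)] = 0.142857·(-2.357143) = -0.3367.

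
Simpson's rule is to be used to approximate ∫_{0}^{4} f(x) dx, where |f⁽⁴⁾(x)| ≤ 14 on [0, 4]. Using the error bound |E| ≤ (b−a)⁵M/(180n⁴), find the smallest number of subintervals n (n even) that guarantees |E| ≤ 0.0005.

Need 14336/(180n⁴) ≤ 0.0005.
n⁴ ≥ 14336/(180·0.0005) = 159289 ⇒ n ≥ 19.9777, so the smallest even n is 20. (n must be even for Simpson's rule.)

20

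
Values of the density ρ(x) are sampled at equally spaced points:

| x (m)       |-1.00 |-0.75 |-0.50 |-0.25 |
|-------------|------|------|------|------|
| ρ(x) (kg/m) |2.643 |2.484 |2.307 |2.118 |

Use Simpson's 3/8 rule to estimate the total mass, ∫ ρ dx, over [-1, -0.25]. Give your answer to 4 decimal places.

1.7938

h = 0.25, n = 3.
(3h/8)·[y₀ + 3y₁ + 3y₂ + y₃] = 0.09375·(19.134) = 1.7938.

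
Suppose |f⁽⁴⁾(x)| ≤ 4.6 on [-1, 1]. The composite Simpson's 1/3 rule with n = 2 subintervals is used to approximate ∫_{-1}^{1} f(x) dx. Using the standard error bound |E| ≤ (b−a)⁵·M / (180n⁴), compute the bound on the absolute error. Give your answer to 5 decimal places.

|E| ≤ (2)⁵·4.6 / (180·2⁴) = 147.2/2880 = 0.05111.

0.05111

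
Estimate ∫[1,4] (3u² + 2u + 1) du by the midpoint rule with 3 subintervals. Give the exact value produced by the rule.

80.25

h = (4 − 1)/3 = 1.
Midpoints m₁,…,m₃ = 1.5, 2.5, 3.5.
f(m₁)=10.75, f(m₂)=24.75, f(m₃)=44.75.
h·[f(m₁) + f(m₂) + f(m₃)] = 1·(80.25) = 80.25.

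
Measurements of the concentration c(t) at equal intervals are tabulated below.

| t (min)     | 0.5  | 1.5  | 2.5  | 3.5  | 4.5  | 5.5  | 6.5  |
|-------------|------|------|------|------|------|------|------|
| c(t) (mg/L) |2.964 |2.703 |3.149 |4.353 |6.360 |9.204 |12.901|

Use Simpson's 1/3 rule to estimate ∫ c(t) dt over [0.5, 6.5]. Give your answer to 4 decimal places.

h = 1, n = 6.
(h/3)·[y₀ + 4y₁ + 2y₂ + 4y₃ + 2y₄ + 4y₅ + y₆] = 0.333333·(99.923) = 33.3077.

33.3077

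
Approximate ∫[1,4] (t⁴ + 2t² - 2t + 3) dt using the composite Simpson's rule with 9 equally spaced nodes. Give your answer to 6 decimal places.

240.607910

h = (4 − 1)/8 = 0.375.
Nodes t₀,…,t₈ = 1, 1.375, 1.75, 2.125, 2.5, 2.875, 3.25, 3.625, 4.
f(t) = t⁴ + 2t² - 2t + 3: f₀=4, f₁=7.605712890625, f₂=15.00390625, f₃=28.172119140625, f₄=49.5625, f₅=82.101806640625, f₆=129.19140625, f₇=194.707275390625, f₈=283.
(h/3)·[f₀ + 4f₁ + 2f₂ + 4f₃ + 2f₄ + 4f₅ + 2f₆ + 4f₇ + f₈] = 0.125·(1924.86328125) = 240.607910.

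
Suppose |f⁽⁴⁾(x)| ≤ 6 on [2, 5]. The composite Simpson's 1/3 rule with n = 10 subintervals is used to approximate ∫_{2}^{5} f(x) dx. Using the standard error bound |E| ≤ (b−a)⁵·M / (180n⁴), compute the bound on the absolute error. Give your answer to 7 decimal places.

|E| ≤ (3)⁵·6 / (180·10⁴) = 1458/1800000 = 0.0008100.

0.0008100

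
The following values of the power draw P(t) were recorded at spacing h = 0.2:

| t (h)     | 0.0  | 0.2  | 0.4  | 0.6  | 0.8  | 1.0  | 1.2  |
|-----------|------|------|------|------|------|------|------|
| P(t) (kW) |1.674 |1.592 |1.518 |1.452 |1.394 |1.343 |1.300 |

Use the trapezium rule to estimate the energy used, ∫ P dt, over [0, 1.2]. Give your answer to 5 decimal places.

1.75720

h = 0.2, n = 6.
(h/2)·[y₀ + 2y₁ + 2y₂ + 2y₃ + 2y₄ + 2y₅ + y₆] = 0.1·(17.572) = 1.75720.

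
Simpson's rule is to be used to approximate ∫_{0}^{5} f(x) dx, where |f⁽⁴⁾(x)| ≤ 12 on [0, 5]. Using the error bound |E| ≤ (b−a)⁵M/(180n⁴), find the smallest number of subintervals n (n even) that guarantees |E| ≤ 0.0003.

30

Need 37500/(180n⁴) ≤ 0.0003.
n⁴ ≥ 37500/(180·0.0003) = 694444 ⇒ n ≥ 28.8675, so the smallest even n is 30. (n must be even for Simpson's rule.)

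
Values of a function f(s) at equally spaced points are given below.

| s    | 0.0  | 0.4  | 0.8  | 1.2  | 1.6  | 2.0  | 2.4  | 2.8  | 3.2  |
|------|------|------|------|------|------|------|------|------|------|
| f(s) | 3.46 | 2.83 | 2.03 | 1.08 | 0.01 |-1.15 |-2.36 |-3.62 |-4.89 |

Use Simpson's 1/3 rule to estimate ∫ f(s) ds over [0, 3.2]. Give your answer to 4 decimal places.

-0.7347

h = 0.4, n = 8.
(h/3)·[y₀ + 4y₁ + 2y₂ + 4y₃ + 2y₄ + 4y₅ + 2y₆ + 4y₇ + y₈] = 0.133333·(-5.51) = -0.7347.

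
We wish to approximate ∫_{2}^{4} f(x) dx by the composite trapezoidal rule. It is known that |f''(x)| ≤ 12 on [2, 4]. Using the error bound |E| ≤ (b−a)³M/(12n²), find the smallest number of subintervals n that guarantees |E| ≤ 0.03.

17

Need 96/(12n²) ≤ 0.03.
n² ≥ 96/(12·0.03) = 266.667 ⇒ n ≥ 16.3299, so the smallest n is 17.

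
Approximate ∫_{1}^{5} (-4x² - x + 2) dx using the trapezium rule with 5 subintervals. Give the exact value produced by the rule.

-171.04

h = (5 − 1)/5 = 0.8.
Nodes x₀,…,x₅ = 1, 1.8, 2.6, 3.4, 4.2, 5.
f(x) = -4x² - x + 2: f₀=-3, f₁=-12.76, f₂=-27.64, f₃=-47.64, f₄=-72.76, f₅=-103.
(h/2)·[f₀ + 2f₁ + 2f₂ + 2f₃ + 2f₄ + f₅] = 0.4·(-427.6) = -171.04.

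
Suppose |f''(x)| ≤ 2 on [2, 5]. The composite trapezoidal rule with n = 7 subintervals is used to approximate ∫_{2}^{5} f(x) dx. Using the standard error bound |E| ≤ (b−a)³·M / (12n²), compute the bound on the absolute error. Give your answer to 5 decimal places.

0.09184

|E| ≤ (3)³·2 / (12·7²) = 54/588 = 0.09184.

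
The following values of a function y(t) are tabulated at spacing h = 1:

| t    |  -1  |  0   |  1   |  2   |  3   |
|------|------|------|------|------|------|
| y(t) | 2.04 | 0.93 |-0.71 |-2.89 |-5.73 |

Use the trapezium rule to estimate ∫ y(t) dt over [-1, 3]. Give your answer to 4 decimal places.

h = 1, n = 4.
(h/2)·[y₀ + 2y₁ + 2y₂ + 2y₃ + y₄] = 0.5·(-9.03) = -4.5150.

-4.5150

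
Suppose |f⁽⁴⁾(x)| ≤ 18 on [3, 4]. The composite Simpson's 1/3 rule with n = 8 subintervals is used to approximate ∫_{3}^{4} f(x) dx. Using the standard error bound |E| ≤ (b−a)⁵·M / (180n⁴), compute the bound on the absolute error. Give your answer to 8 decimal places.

0.00002441

|E| ≤ (1)⁵·18 / (180·8⁴) = 18/737280 = 0.00002441.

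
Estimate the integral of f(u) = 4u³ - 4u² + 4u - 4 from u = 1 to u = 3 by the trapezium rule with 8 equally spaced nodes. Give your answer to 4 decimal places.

h = (3 − 1)/7 = 0.285714.
Nodes u₀,…,u₇ = 1, 1.285714, 1.571429, 1.857143, 2.142857, 2.428571, 2.714286, 3.
f(u) = 4u³ - 4u² + 4u - 4: f₀=0, f₁=3.032070, f₂=7.930029, f₃=15.253644, f₄=25.562682, f₅=39.416910, f₆=57.376093, f₇=80.
(h/2)·[f₀ + 2f₁ + 2f₂ + 2f₃ + 2f₄ + 2f₅ + 2f₆ + f₇] = 0.142857·(377.142857) = 53.8776.

53.8776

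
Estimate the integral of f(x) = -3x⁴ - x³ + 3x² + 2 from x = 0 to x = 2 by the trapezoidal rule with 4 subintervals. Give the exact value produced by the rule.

-13.1875

h = (2 − 0)/4 = 0.5.
Nodes x₀,…,x₄ = 0, 0.5, 1, 1.5, 2.
f(x) = -3x⁴ - x³ + 3x² + 2: f₀=2, f₁=2.4375, f₂=1, f₃=-9.8125, f₄=-42.
(h/2)·[f₀ + 2f₁ + 2f₂ + 2f₃ + f₄] = 0.25·(-52.75) = -13.1875.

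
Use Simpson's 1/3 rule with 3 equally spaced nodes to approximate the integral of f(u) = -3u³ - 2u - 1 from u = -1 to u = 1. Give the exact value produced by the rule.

-2

h = (1 − (-1))/2 = 1.
Nodes u₀,…,u₂ = -1, 0, 1.
f(u) = -3u³ - 2u - 1: f₀=4, f₁=-1, f₂=-6.
(h/3)·[f₀ + 4f₁ + f₂] = 0.333333·(-6) = -2.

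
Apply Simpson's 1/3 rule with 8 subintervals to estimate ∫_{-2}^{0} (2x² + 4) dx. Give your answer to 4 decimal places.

13.3333

h = (0 − (-2))/8 = 0.25.
Nodes x₀,…,x₈ = -2, -1.75, -1.5, -1.25, -1, -0.75, -0.5, -0.25, 0.
f(x) = 2x² + 4: f₀=12, f₁=10.125, f₂=8.5, f₃=7.125, f₄=6, f₅=5.125, f₆=4.5, f₇=4.125, f₈=4.
(h/3)·[f₀ + 4f₁ + 2f₂ + 4f₃ + 2f₄ + 4f₅ + 2f₆ + 4f₇ + f₈] = 0.083333·(160) = 13.3333.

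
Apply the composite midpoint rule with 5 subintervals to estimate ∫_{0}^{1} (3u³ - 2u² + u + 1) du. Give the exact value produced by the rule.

1.575

h = (1 − 0)/5 = 0.2.
Midpoints m₁,…,m₅ = 0.1, 0.3, 0.5, 0.7, 0.9.
f(m₁)=1.083, f(m₂)=1.201, f(m₃)=1.375, f(m₄)=1.749, f(m₅)=2.467.
h·[f(m₁) + f(m₂) + f(m₃) + f(m₄) + f(m₅)] = 0.2·(7.875) = 1.575.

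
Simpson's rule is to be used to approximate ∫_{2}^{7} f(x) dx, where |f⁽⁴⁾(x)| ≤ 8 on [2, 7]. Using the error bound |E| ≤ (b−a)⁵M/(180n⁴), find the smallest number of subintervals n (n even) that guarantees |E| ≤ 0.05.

Need 25000/(180n⁴) ≤ 0.05.
n⁴ ≥ 25000/(180·0.05) = 2777.78 ⇒ n ≥ 7.2598, so the smallest even n is 8. (n must be even for Simpson's rule.)

8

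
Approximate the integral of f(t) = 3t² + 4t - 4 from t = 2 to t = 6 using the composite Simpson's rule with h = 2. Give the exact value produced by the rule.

256

h = (6 − 2)/2 = 2.
Nodes t₀,…,t₂ = 2, 4, 6.
f(t) = 3t² + 4t - 4: f₀=16, f₁=60, f₂=128.
(h/3)·[f₀ + 4f₁ + f₂] = 0.666667·(384) = 256.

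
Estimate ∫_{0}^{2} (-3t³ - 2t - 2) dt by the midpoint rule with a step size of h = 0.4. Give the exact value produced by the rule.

h = (2 − 0)/5 = 0.4.
Midpoints m₁,…,m₅ = 0.2, 0.6, 1, 1.4, 1.8.
f(m₁)=-2.424, f(m₂)=-3.848, f(m₃)=-7, f(m₄)=-13.032, f(m₅)=-23.096.
h·[f(m₁) + f(m₂) + f(m₃) + f(m₄) + f(m₅)] = 0.4·(-49.4) = -19.76.

-19.76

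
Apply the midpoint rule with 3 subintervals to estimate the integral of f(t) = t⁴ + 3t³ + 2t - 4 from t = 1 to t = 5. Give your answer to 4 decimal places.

1048.4280

h = (5 − 1)/3 = 1.333333.
Midpoints m₁,…,m₃ = 1.666667, 3, 4.333333.
f(m₁)=20.938272, f(m₂)=164, f(m₃)=601.382716.
h·[f(m₁) + f(m₂) + f(m₃)] = 1.333333·(786.320988) = 1048.4280.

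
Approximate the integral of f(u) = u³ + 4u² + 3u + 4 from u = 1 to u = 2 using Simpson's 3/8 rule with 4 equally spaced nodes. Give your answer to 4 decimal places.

21.5833

h = (2 − 1)/3 = 0.333333.
Nodes u₀,…,u₃ = 1, 1.333333, 1.666667, 2.
f(u) = u³ + 4u² + 3u + 4: f₀=12, f₁=17.481481, f₂=24.740741, f₃=34.
(3h/8)·[f₀ + 3f₁ + 3f₂ + f₃] = 0.125·(172.666667) = 21.5833.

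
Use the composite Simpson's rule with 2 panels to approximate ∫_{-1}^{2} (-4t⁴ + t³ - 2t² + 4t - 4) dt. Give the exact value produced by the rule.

h = (2 − (-1))/2 = 1.5.
Nodes t₀,…,t₂ = -1, 0.5, 2.
f(t) = -4t⁴ + t³ - 2t² + 4t - 4: f₀=-15, f₁=-2.625, f₂=-60.
(h/3)·[f₀ + 4f₁ + f₂] = 0.5·(-85.5) = -42.75.

-42.75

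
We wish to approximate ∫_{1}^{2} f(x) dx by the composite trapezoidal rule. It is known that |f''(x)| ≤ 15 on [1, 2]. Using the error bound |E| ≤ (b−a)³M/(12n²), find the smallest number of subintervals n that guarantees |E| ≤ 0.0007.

Need 15/(12n²) ≤ 0.0007.
n² ≥ 15/(12·0.0007) = 1785.71 ⇒ n ≥ 42.2577, so the smallest n is 43.

43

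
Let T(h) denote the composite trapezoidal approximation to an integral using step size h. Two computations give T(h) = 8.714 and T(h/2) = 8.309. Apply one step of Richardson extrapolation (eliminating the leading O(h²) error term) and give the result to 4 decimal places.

R = (4·T(h/2) − T(h)) / 3 = (4·8.309 − 8.714)/3 = (24.522)/3 = 8.1740.

8.1740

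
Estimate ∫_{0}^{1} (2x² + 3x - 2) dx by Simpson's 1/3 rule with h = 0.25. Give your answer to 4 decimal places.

0.1667

h = (1 − 0)/4 = 0.25.
Nodes x₀,…,x₄ = 0, 0.25, 0.5, 0.75, 1.
f(x) = 2x² + 3x - 2: f₀=-2, f₁=-1.125, f₂=0, f₃=1.375, f₄=3.
(h/3)·[f₀ + 4f₁ + 2f₂ + 4f₃ + f₄] = 0.083333·(2) = 0.1667.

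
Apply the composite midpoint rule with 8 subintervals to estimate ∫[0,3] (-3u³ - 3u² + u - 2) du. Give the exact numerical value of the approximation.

h = (3 − 0)/8 = 0.375.
Midpoints m₁,…,m₈ = 0.1875, 0.5625, 0.9375, 1.3125, 1.6875, 2.0625, 2.4375, 2.8125.
f(m₁)=-1.937744140625, f(m₂)=-2.920654296875, f(m₃)=-6.171142578125, f(m₄)=-12.638427734375, f(m₅)=-23.271728515625, f(m₆)=-39.020263671875, f(m₇)=-60.833251953125, f(m₈)=-89.659912109375.
h·[f(m₁) + f(m₂) + f(m₃) + f(m₄) + f(m₅) + f(m₆) + f(m₇) + f(m₈)] = 0.375·(-236.453125) = -88.669921875.

-88.669921875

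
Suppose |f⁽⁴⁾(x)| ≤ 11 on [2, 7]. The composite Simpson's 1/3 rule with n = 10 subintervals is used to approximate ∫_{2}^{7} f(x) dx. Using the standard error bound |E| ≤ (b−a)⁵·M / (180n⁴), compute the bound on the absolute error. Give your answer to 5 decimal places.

0.01910

|E| ≤ (5)⁵·11 / (180·10⁴) = 34375/1800000 = 0.01910.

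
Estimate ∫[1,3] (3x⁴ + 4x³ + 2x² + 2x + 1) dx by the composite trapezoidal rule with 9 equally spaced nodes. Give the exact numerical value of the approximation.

h = (3 − 1)/8 = 0.25.
Nodes x₀,…,x₈ = 1, 1.25, 1.5, 1.75, 2, 2.25, 2.5, 2.75, 3.
f(x) = 3x⁴ + 4x³ + 2x² + 2x + 1: f₀=12, f₁=21.76171875, f₂=37.1875, f₃=60.19921875, f₄=93, f₅=138.07421875, f₆=198.1875, f₇=276.38671875, f₈=376.
(h/2)·[f₀ + 2f₁ + 2f₂ + 2f₃ + 2f₄ + 2f₅ + 2f₆ + 2f₇ + f₈] = 0.125·(2037.59375) = 254.69921875.

254.69921875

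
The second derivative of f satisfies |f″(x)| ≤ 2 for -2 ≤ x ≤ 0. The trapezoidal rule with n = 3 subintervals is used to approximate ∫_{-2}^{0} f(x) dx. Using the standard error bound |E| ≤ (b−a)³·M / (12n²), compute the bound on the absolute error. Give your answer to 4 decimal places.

|E| ≤ (2)³·2 / (12·3²) = 16/108 = 0.1481.

0.1481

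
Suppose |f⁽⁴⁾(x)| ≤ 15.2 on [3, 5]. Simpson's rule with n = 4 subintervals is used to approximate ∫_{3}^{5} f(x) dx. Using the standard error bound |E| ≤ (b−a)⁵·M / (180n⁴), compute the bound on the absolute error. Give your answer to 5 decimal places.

0.01056

|E| ≤ (2)⁵·15.2 / (180·4⁴) = 486.4/46080 = 0.01056.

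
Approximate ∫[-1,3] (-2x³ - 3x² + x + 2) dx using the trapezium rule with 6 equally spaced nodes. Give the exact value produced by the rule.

-59.84

h = (3 − (-1))/5 = 0.8.
Nodes x₀,…,x₅ = -1, -0.2, 0.6, 1.4, 2.2, 3.
f(x) = -2x³ - 3x² + x + 2: f₀=0, f₁=1.696, f₂=1.088, f₃=-7.968, f₄=-31.616, f₅=-76.
(h/2)·[f₀ + 2f₁ + 2f₂ + 2f₃ + 2f₄ + f₅] = 0.4·(-149.6) = -59.84.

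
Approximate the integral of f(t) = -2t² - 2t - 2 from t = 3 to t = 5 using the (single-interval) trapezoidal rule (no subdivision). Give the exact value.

-88

T = (b−a)/2 · [f(3) + f(5)] = 1·[(-26) + (-62)] = -88.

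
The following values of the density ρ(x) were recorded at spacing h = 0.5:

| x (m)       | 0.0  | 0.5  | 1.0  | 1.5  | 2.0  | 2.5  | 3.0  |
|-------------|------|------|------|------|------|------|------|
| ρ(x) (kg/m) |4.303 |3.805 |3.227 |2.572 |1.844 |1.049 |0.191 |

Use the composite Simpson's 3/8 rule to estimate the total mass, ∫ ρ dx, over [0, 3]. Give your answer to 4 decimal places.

h = 0.5, n = 6.
(3h/8)·[y₀ + 3y₁ + 3y₂ + 2y₃ + 3y₄ + 3y₅ + y₆] = 0.1875·(39.413) = 7.3899.

7.3899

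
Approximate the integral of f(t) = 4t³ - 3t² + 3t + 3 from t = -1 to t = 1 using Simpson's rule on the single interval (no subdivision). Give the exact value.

S = (b−a)/6 · [f(-1) + 4f(0) + f(1)] = 0.333333·[(-7) + 4·3 + 7] = 4.

4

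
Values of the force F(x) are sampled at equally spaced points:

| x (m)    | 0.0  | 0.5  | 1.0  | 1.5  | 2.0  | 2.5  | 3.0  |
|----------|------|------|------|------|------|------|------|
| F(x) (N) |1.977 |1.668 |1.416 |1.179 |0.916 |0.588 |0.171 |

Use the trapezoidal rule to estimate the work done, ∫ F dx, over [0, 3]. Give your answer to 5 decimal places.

h = 0.5, n = 6.
(h/2)·[y₀ + 2y₁ + 2y₂ + 2y₃ + 2y₄ + 2y₅ + y₆] = 0.25·(13.682) = 3.42050.

3.42050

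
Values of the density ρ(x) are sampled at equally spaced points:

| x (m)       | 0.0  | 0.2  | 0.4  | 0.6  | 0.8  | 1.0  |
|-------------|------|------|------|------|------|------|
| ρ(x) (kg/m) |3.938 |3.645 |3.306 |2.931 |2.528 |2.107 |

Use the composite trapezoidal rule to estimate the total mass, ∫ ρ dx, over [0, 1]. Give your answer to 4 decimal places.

3.0865

h = 0.2, n = 5.
(h/2)·[y₀ + 2y₁ + 2y₂ + 2y₃ + 2y₄ + y₅] = 0.1·(30.865) = 3.0865.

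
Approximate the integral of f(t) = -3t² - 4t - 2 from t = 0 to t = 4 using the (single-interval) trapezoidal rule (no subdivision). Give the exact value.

T = (b−a)/2 · [f(0) + f(4)] = 2·[(-2) + (-66)] = -136.

-136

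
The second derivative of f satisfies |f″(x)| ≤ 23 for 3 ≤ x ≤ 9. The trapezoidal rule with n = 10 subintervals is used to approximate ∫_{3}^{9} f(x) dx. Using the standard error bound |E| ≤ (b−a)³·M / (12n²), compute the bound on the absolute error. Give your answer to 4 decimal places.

4.1400

|E| ≤ (6)³·23 / (12·10²) = 4968/1200 = 4.1400.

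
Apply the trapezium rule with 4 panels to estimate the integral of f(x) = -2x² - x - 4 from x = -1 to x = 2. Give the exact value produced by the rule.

h = (2 − (-1))/4 = 0.75.
Nodes x₀,…,x₄ = -1, -0.25, 0.5, 1.25, 2.
f(x) = -2x² - x - 4: f₀=-5, f₁=-3.875, f₂=-5, f₃=-8.375, f₄=-14.
(h/2)·[f₀ + 2f₁ + 2f₂ + 2f₃ + f₄] = 0.375·(-53.5) = -20.0625.

-20.0625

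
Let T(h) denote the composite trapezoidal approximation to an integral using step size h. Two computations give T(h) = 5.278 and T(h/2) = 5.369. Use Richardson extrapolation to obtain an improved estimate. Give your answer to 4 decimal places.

R = (4·T(h/2) − T(h)) / 3 = (4·5.369 − 5.278)/3 = (16.198)/3 = 5.3993.

5.3993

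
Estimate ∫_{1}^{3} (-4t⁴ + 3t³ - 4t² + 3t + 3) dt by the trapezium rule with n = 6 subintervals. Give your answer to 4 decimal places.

h = (3 − 1)/6 = 0.333333.
Nodes t₀,…,t₆ = 1, 1.333333, 1.666667, 2, 2.333333, 2.666667, 3.
f(t) = -4t⁴ + 3t³ - 4t² + 3t + 3: f₀=1, f₁=-5.641975, f₂=-20.086420, f₃=-47, f₄=-92.234568, f₅=-162.827160, f₆=-267.
(h/2)·[f₀ + 2f₁ + 2f₂ + 2f₃ + 2f₄ + 2f₅ + f₆] = 0.166667·(-921.580247) = -153.5967.

-153.5967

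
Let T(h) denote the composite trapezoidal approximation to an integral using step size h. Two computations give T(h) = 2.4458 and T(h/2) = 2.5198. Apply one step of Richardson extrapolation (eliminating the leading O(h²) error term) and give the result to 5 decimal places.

R = (4·T(h/2) − T(h)) / 3 = (4·2.5198 − 2.4458)/3 = (7.6334)/3 = 2.54447.

2.54447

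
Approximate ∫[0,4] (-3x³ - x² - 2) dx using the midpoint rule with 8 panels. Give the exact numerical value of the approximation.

h = (4 − 0)/8 = 0.5.
Midpoints m₁,…,m₈ = 0.25, 0.75, 1.25, 1.75, 2.25, 2.75, 3.25, 3.75.
f(m₁)=-2.109375, f(m₂)=-3.828125, f(m₃)=-9.421875, f(m₄)=-21.140625, f(m₅)=-41.234375, f(m₆)=-71.953125, f(m₇)=-115.546875, f(m₈)=-174.265625.
h·[f(m₁) + f(m₂) + f(m₃) + f(m₄) + f(m₅) + f(m₆) + f(m₇) + f(m₈)] = 0.5·(-439.5) = -219.75.

-219.75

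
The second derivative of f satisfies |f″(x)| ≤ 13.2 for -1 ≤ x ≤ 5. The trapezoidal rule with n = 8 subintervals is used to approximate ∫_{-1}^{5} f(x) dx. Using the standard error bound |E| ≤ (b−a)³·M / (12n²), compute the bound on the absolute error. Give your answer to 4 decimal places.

|E| ≤ (6)³·13.2 / (12·8²) = 2851.2/768 = 3.7125.

3.7125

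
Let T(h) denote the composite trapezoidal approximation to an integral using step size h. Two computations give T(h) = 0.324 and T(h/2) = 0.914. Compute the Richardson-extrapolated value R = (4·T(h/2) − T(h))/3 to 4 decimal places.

1.1107

R = (4·T(h/2) − T(h)) / 3 = (4·0.914 − 0.324)/3 = (3.332)/3 = 1.1107.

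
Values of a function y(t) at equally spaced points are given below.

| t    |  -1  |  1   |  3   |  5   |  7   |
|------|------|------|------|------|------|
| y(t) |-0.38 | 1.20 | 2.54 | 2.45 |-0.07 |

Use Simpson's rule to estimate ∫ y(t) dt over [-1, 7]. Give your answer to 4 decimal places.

h = 2, n = 4.
(h/3)·[y₀ + 4y₁ + 2y₂ + 4y₃ + y₄] = 0.666667·(19.23) = 12.8200.

12.8200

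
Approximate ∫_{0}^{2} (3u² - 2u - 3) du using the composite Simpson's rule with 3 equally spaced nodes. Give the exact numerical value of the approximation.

-2

h = (2 − 0)/2 = 1.
Nodes u₀,…,u₂ = 0, 1, 2.
f(u) = 3u² - 2u - 3: f₀=-3, f₁=-2, f₂=5.
(h/3)·[f₀ + 4f₁ + f₂] = 0.333333·(-6) = -2.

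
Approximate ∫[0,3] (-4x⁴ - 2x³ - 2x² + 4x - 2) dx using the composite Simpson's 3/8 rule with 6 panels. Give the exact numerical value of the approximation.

h = (3 − 0)/6 = 0.5.
Nodes x₀,…,x₆ = 0, 0.5, 1, 1.5, 2, 2.5, 3.
f(x) = -4x⁴ - 2x³ - 2x² + 4x - 2: f₀=-2, f₁=-1, f₂=-6, f₃=-27.5, f₄=-82, f₅=-192, f₆=-386.
(3h/8)·[f₀ + 3f₁ + 3f₂ + 2f₃ + 3f₄ + 3f₅ + f₆] = 0.1875·(-1286) = -241.125.

-241.125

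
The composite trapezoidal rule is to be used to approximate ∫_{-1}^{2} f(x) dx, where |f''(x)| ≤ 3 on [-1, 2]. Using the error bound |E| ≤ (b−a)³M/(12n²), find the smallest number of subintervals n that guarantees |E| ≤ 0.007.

Need 81/(12n²) ≤ 0.007.
n² ≥ 81/(12·0.007) = 964.286 ⇒ n ≥ 31.0530, so the smallest n is 32.

32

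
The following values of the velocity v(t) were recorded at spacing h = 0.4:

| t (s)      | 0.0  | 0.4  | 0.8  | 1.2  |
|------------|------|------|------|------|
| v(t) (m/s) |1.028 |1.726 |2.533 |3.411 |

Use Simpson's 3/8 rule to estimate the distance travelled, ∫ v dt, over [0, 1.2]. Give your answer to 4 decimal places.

h = 0.4, n = 3.
(3h/8)·[y₀ + 3y₁ + 3y₂ + y₃] = 0.15·(17.216) = 2.5824.

2.5824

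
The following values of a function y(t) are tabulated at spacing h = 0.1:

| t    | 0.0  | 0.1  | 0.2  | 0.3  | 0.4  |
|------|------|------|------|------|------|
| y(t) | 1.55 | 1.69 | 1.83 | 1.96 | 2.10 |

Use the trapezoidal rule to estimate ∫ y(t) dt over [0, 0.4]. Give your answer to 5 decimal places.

0.73050

h = 0.1, n = 4.
(h/2)·[y₀ + 2y₁ + 2y₂ + 2y₃ + y₄] = 0.05·(14.61) = 0.73050.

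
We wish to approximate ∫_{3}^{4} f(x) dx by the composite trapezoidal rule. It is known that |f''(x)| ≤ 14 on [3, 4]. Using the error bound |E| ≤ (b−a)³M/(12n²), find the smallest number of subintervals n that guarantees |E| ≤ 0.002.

Need 14/(12n²) ≤ 0.002.
n² ≥ 14/(12·0.002) = 583.333 ⇒ n ≥ 24.1523, so the smallest n is 25.

25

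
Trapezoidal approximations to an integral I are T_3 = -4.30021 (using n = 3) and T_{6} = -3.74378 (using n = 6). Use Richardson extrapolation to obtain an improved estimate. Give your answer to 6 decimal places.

-3.558303

R = (4·T_{6} − T_3) / 3 = (4·(-3.74378) − (-4.30021))/3 = (-10.67491)/3 = -3.558303.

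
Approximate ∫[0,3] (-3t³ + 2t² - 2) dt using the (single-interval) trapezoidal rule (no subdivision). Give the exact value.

T = (b−a)/2 · [f(0) + f(3)] = 1.5·[(-2) + (-65)] = -100.5.

-100.5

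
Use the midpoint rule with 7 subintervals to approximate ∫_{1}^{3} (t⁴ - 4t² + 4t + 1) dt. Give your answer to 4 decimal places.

31.4344

h = (3 − 1)/7 = 0.285714.
Midpoints m₁,…,m₇ = 1.142857, 1.428571, 1.714286, 2, 2.285714, 2.571429, 2.857143.
f(m₁)=2.052895, f(m₂)=2.715952, f(m₃)=4.738442, f(m₄)=9, f(m₅)=16.540192, f(m₆)=28.558517, f(m₇)=46.414411.
h·[f(m₁) + f(m₂) + f(m₃) + f(m₄) + f(m₅) + f(m₆) + f(m₇)] = 0.285714·(110.020408) = 31.4344.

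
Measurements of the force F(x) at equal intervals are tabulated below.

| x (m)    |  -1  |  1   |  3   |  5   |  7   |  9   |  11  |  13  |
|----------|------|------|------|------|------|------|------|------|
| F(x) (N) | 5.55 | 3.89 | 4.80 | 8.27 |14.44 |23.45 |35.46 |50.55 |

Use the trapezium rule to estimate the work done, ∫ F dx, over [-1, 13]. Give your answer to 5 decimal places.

h = 2, n = 7.
(h/2)·[y₀ + 2y₁ + 2y₂ + 2y₃ + 2y₄ + 2y₅ + 2y₆ + y₇] = 1·(236.72) = 236.72000.

236.72000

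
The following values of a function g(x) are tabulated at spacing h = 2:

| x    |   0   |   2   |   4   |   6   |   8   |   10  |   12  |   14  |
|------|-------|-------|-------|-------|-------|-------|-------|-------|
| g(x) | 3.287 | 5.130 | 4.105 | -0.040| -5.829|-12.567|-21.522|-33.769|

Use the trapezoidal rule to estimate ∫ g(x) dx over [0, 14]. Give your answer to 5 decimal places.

h = 2, n = 7.
(h/2)·[y₀ + 2y₁ + 2y₂ + 2y₃ + 2y₄ + 2y₅ + 2y₆ + y₇] = 1·(-91.928) = -91.92800.

-91.92800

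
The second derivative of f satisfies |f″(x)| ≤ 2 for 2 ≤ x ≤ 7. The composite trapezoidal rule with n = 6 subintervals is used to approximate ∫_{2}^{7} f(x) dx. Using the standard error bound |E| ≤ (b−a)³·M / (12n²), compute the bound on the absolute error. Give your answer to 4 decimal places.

|E| ≤ (5)³·2 / (12·6²) = 250/432 = 0.5787.

0.5787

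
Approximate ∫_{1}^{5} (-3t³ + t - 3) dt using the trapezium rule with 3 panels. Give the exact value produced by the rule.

h = (5 − 1)/3 = 1.333333.
Nodes t₀,…,t₃ = 1, 2.333333, 3.666667, 5.
f(t) = -3t³ + t - 3: f₀=-5, f₁=-38.777778, f₂=-147.222222, f₃=-373.
(h/2)·[f₀ + 2f₁ + 2f₂ + f₃] = 0.666667·(-750) = -500.

-500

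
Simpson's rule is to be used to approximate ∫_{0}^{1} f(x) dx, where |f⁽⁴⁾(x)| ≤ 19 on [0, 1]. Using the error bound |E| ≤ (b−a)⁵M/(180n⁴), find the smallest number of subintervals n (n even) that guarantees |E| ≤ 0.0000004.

Need 19/(180n⁴) ≤ 0.0000004.
n⁴ ≥ 19/(180·0.0000004) = 263889 ⇒ n ≥ 22.6650, so the smallest even n is 24. (n must be even for Simpson's rule.)

24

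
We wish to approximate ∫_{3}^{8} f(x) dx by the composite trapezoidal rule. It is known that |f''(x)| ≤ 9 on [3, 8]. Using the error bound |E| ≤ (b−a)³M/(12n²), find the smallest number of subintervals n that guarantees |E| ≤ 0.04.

49

Need 1125/(12n²) ≤ 0.04.
n² ≥ 1125/(12·0.04) = 2343.75 ⇒ n ≥ 48.4123, so the smallest n is 49.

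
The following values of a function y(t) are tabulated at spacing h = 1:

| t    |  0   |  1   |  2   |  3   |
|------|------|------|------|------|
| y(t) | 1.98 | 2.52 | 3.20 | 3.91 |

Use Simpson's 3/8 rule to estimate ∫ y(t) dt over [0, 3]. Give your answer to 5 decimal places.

8.64375

h = 1, n = 3.
(3h/8)·[y₀ + 3y₁ + 3y₂ + y₃] = 0.375·(23.05) = 8.64375.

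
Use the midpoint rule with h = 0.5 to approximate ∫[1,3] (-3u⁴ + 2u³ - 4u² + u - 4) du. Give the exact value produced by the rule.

h = (3 − 1)/4 = 0.5.
Midpoints m₁,…,m₄ = 1.25, 1.75, 2.25, 2.75.
f(m₁)=-12.41796875, f(m₂)=-31.91796875, f(m₃)=-76.10546875, f(m₄)=-161.48046875.
h·[f(m₁) + f(m₂) + f(m₃) + f(m₄)] = 0.5·(-281.921875) = -140.9609375.

-140.9609375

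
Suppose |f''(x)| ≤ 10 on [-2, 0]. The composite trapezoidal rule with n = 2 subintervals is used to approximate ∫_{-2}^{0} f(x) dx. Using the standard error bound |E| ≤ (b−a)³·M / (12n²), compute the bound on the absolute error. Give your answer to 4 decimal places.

1.6667

|E| ≤ (2)³·10 / (12·2²) = 80/48 = 1.6667.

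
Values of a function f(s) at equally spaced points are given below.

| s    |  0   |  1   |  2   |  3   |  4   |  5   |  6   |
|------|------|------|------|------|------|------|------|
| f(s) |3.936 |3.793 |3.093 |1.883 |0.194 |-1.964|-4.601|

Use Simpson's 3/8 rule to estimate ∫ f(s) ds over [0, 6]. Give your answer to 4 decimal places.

h = 1, n = 6.
(3h/8)·[y₀ + 3y₁ + 3y₂ + 2y₃ + 3y₄ + 3y₅ + y₆] = 0.375·(18.449) = 6.9184.

6.9184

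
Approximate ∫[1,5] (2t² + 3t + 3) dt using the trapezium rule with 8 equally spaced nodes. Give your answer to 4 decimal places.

h = (5 − 1)/7 = 0.571429.
Nodes t₀,…,t₇ = 1, 1.571429, 2.142857, 2.714286, 3.285714, 3.857143, 4.428571, 5.
f(t) = 2t² + 3t + 3: f₀=8, f₁=12.653061, f₂=18.612245, f₃=25.877551, f₄=34.448980, f₅=44.326531, f₆=55.510204, f₇=68.
(h/2)·[f₀ + 2f₁ + 2f₂ + 2f₃ + 2f₄ + 2f₅ + 2f₆ + f₇] = 0.285714·(458.857143) = 131.1020.

131.1020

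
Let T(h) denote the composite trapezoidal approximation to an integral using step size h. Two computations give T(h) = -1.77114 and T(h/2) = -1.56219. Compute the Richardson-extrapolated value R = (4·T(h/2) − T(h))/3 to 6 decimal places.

-1.492540

R = (4·T(h/2) − T(h)) / 3 = (4·(-1.56219) − (-1.77114))/3 = (-4.47762)/3 = -1.492540.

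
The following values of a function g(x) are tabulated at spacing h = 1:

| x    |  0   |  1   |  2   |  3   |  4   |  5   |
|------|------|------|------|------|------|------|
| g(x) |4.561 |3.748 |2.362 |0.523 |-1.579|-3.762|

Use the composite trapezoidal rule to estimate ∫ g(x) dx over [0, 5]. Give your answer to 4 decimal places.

5.4535

h = 1, n = 5.
(h/2)·[y₀ + 2y₁ + 2y₂ + 2y₃ + 2y₄ + y₅] = 0.5·(10.907) = 5.4535.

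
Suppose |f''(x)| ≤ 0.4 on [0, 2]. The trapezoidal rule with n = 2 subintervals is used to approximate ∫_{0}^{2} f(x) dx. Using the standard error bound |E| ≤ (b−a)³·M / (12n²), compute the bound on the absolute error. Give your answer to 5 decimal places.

0.06667

|E| ≤ (2)³·0.4 / (12·2²) = 3.2/48 = 0.06667.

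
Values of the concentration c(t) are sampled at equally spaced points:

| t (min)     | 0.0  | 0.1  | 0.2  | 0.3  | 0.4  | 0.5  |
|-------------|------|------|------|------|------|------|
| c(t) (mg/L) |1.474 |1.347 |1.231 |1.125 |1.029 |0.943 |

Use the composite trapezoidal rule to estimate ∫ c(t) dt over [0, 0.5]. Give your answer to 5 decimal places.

h = 0.1, n = 5.
(h/2)·[y₀ + 2y₁ + 2y₂ + 2y₃ + 2y₄ + y₅] = 0.05·(11.881) = 0.59405.

0.59405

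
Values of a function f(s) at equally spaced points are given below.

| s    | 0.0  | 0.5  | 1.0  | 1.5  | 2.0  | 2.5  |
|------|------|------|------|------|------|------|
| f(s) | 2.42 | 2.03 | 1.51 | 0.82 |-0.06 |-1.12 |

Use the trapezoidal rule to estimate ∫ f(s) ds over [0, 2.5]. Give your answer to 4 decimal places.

h = 0.5, n = 5.
(h/2)·[y₀ + 2y₁ + 2y₂ + 2y₃ + 2y₄ + y₅] = 0.25·(9.90) = 2.4750.

2.4750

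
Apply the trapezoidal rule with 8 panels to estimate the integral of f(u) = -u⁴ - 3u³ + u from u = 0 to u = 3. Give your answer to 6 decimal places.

-107.062866

h = (3 − 0)/8 = 0.375.
Nodes u₀,…,u₈ = 0, 0.375, 0.75, 1.125, 1.5, 1.875, 2.25, 2.625, 3.
f(u) = -u⁴ - 3u³ + u: f₀=0, f₁=0.197021484375, f₂=-0.83203125, f₃=-4.748291015625, f₄=-13.6875, f₅=-30.260009765625, f₆=-57.55078125, f₇=-99.119384765625, f₈=-159.
(h/2)·[f₀ + 2f₁ + 2f₂ + 2f₃ + 2f₄ + 2f₅ + 2f₆ + 2f₇ + f₈] = 0.1875·(-571.001953125) = -107.062866.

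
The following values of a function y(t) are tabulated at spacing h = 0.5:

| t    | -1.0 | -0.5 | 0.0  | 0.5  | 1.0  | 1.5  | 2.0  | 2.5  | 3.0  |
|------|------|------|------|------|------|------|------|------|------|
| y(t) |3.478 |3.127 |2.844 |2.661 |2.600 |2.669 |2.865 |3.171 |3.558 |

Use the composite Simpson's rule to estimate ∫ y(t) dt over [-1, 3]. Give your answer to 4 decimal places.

h = 0.5, n = 8.
(h/3)·[y₀ + 4y₁ + 2y₂ + 4y₃ + 2y₄ + 4y₅ + 2y₆ + 4y₇ + y₈] = 0.166667·(70.166) = 11.6943.

11.6943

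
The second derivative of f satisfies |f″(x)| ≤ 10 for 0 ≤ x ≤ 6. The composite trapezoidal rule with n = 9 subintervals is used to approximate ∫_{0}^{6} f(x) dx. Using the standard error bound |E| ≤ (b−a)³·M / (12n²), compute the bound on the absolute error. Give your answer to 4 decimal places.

2.2222

|E| ≤ (6)³·10 / (12·9²) = 2160/972 = 2.2222.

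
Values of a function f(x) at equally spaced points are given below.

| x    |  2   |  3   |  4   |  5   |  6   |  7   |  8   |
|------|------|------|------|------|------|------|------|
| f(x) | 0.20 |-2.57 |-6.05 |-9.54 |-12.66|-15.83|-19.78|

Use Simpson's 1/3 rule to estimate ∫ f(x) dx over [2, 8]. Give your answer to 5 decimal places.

h = 1, n = 6.
(h/3)·[y₀ + 4y₁ + 2y₂ + 4y₃ + 2y₄ + 4y₅ + y₆] = 0.333333·(-168.76) = -56.25333.

-56.25333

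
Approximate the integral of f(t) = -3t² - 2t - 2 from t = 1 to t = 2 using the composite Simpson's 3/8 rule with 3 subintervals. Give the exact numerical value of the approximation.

h = (2 − 1)/3 = 0.333333.
Nodes t₀,…,t₃ = 1, 1.333333, 1.666667, 2.
f(t) = -3t² - 2t - 2: f₀=-7, f₁=-10, f₂=-13.666667, f₃=-18.
(3h/8)·[f₀ + 3f₁ + 3f₂ + f₃] = 0.125·(-96) = -12.

-12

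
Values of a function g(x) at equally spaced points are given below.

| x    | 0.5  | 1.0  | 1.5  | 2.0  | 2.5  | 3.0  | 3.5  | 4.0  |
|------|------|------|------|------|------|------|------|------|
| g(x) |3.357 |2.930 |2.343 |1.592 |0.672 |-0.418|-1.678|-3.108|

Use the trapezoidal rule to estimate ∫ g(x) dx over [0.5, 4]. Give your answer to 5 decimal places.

2.78275

h = 0.5, n = 7.
(h/2)·[y₀ + 2y₁ + 2y₂ + 2y₃ + 2y₄ + 2y₅ + 2y₆ + y₇] = 0.25·(11.131) = 2.78275.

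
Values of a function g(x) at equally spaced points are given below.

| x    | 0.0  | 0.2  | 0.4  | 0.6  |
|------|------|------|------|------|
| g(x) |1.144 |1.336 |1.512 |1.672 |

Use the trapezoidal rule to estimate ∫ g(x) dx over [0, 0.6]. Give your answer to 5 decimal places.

0.85120

h = 0.2, n = 3.
(h/2)·[y₀ + 2y₁ + 2y₂ + y₃] = 0.1·(8.512) = 0.85120.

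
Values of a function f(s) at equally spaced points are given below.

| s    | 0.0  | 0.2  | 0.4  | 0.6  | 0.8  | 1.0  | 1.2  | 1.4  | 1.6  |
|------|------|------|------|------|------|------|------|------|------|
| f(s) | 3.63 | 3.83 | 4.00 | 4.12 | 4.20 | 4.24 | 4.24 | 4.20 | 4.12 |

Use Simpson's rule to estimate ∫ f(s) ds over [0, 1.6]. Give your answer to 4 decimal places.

h = 0.2, n = 8.
(h/3)·[y₀ + 4y₁ + 2y₂ + 4y₃ + 2y₄ + 4y₅ + 2y₆ + 4y₇ + y₈] = 0.066667·(98.19) = 6.5460.

6.5460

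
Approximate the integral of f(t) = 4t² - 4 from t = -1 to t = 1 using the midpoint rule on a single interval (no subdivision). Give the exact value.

M = (b−a)·f(0) = 2·(-4) = -8.

-8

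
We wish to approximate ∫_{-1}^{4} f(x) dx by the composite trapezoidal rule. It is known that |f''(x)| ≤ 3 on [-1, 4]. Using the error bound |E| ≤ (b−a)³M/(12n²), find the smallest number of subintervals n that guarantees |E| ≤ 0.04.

28

Need 375/(12n²) ≤ 0.04.
n² ≥ 375/(12·0.04) = 781.25 ⇒ n ≥ 27.9508, so the smallest n is 28.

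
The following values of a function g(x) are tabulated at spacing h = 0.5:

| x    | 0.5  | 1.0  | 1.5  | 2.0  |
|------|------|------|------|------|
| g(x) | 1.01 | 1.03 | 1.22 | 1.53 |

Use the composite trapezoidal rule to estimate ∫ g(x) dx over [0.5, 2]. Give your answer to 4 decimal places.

1.7600

h = 0.5, n = 3.
(h/2)·[y₀ + 2y₁ + 2y₂ + y₃] = 0.25·(7.04) = 1.7600.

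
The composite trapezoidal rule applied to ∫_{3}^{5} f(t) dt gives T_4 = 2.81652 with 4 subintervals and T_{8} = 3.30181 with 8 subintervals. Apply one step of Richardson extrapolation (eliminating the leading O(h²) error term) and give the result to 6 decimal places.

3.463573

R = (4·T_{8} − T_4) / 3 = (4·3.30181 − 2.81652)/3 = (10.39072)/3 = 3.463573.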